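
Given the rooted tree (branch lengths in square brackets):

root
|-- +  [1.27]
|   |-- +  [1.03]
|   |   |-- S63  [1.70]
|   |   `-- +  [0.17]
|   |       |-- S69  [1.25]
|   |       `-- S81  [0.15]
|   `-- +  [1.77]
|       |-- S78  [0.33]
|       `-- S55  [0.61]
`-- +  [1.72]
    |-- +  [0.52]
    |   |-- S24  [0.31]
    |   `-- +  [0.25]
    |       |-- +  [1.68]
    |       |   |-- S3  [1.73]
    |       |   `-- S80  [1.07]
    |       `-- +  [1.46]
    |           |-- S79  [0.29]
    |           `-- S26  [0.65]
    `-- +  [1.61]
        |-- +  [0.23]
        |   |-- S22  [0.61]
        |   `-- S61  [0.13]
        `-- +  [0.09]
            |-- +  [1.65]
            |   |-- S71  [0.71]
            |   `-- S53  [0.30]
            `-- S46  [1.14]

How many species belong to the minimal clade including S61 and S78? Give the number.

The MRCA of S61 and S78 is the root, so the clade is the entire tree.
That clade contains 15 terminal taxa: S22, S24, S26, S3, S46, S53, S55, S61, S63, S69, S71, S78, S79, S80, S81.

15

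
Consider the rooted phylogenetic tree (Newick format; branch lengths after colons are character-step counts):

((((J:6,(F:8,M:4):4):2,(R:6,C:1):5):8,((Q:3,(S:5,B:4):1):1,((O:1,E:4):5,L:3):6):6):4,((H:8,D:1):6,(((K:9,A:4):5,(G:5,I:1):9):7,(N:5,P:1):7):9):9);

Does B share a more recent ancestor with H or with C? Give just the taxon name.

C

The MRCA of B and C subtends (((J,(F,M)),(R,C)),((Q,(S,B)),((O,E),L))) (11 taxa).
The MRCA of B and H is the root, subtending the entire tree (19 taxa).
The first is nested inside the second, so B shares a more recent common ancestor with C.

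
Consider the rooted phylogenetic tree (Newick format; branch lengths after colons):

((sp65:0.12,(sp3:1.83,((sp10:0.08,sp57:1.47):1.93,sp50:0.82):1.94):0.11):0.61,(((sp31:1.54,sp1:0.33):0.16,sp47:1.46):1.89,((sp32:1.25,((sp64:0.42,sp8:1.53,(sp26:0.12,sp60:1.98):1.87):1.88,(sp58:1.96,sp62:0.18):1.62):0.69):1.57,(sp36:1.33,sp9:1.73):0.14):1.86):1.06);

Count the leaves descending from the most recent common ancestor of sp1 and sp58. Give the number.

12

The MRCA of sp1 and sp58 is the node subtending (((sp31,sp1),sp47),((sp32,((sp64,sp8,(sp26,sp60)),(sp58,sp62))),(sp36,sp9))).
That clade contains 12 terminal taxa: sp1, sp26, sp31, sp32, sp36, sp47, sp58, sp60, sp62, sp64, sp8, sp9.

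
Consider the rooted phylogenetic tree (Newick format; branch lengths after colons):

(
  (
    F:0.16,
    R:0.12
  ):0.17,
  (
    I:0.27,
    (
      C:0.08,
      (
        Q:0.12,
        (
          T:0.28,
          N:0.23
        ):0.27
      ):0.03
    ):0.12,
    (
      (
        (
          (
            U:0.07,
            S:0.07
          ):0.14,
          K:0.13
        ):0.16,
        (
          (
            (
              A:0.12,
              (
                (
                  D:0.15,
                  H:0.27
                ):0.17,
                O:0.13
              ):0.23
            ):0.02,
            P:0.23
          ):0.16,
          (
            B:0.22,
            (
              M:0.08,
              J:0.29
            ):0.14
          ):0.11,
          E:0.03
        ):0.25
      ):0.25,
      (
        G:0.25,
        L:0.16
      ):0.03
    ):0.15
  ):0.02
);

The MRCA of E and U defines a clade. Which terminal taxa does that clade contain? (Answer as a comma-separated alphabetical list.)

Tracing E: it sits inside (((A,((D,H),O)),P),(B,(M,J)),E).
Tracing U: it sits inside (U,S).
The smallest clade enclosing both is (((U,S),K),(((A,((D,H),O)),P),(B,(M,J)),E)); the answer is its 12 terminal taxa in alphabetical order.

A, B, D, E, H, J, K, M, O, P, S, U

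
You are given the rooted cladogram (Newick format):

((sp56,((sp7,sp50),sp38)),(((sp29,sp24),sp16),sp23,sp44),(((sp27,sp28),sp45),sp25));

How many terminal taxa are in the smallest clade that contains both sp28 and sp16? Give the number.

13

The MRCA of sp28 and sp16 is the root, so the clade is the entire tree.
That clade contains 13 terminal taxa: sp16, sp23, sp24, sp25, sp27, sp28, sp29, sp38, sp44, sp45, sp50, sp56, sp7.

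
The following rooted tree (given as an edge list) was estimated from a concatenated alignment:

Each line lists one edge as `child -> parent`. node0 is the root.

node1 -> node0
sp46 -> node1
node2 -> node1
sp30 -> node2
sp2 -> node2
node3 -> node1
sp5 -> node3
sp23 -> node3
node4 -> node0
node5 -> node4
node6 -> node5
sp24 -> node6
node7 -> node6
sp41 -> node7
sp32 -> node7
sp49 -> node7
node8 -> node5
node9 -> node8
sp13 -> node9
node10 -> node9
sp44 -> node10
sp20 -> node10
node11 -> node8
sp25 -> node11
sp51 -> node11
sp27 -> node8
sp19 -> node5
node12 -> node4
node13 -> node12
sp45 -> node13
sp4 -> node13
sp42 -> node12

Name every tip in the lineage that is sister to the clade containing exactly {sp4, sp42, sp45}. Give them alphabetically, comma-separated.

The clade containing exactly {sp4, sp42, sp45} attaches to the tree at the node subtending (((sp24,(sp41,sp32,sp49)),((sp13,(sp44,sp20)),(sp25,sp51),sp27),sp19),((sp45,sp4),sp42)).
The other lineage descending from that same node — the sister group — is ((sp24,(sp41,sp32,sp49)),((sp13,(sp44,sp20)),(sp25,sp51),sp27),sp19); its 11 tips in alphabetical order are the answer.

sp13, sp19, sp20, sp24, sp25, sp27, sp32, sp41, sp44, sp49, sp51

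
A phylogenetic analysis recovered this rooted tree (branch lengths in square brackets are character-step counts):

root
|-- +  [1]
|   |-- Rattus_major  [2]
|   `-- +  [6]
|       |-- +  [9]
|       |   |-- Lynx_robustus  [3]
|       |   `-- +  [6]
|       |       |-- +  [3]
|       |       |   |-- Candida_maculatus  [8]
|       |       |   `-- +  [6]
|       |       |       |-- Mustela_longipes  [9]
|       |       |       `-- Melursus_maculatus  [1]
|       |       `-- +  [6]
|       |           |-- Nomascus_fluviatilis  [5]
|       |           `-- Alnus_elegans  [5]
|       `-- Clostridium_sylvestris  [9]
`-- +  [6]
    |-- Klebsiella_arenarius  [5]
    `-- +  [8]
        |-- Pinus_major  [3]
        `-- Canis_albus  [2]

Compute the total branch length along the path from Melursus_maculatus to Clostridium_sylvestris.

The path runs Melursus_maculatus → … → MRCA → … → Clostridium_sylvestris; the MRCA is the node subtending ((Lynx_robustus,((Candida_maculatus,(Mustela_longipes,Melursus_maculatus)),(Nomascus_fluviatilis,Alnus_elegans))),Clostridium_sylvestris).
Branch lengths along that path: 1 + 6 + 3 + 6 + 9 + 9 = 34.

34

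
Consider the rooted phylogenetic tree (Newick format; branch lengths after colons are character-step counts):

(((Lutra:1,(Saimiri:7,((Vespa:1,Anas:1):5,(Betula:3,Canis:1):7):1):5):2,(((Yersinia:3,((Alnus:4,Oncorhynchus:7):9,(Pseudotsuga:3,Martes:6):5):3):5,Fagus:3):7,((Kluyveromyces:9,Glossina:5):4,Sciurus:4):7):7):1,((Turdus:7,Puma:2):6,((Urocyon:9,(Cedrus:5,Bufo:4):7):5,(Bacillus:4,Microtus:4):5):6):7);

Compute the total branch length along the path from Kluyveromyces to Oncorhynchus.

The path runs Kluyveromyces → … → MRCA → … → Oncorhynchus; the MRCA is the node subtending (((Yersinia,((Alnus,Oncorhynchus),(Pseudotsuga,Martes))),Fagus),((Kluyveromyces,Glossina),Sciurus)).
Branch lengths along that path: 9 + 4 + 7 + 7 + 5 + 3 + 9 + 7 = 51.

51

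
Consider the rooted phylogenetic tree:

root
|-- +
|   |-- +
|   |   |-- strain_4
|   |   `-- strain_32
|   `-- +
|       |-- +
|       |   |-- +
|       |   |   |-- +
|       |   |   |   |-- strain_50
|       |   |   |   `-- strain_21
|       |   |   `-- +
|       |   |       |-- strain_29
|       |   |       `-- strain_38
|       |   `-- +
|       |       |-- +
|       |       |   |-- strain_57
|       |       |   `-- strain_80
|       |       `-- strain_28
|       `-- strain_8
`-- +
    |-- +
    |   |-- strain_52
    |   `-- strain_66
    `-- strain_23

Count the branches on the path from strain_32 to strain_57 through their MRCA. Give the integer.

The MRCA of strain_32 and strain_57 is the node subtending ((strain_4,strain_32),((((strain_50,strain_21),(strain_29,strain_38)),((strain_57,strain_80),strain_28)),strain_8)).
From strain_32 up to that node: 2 branches. From strain_57 up to the same node: 5 branches. Total: 2 + 5 = 7.

7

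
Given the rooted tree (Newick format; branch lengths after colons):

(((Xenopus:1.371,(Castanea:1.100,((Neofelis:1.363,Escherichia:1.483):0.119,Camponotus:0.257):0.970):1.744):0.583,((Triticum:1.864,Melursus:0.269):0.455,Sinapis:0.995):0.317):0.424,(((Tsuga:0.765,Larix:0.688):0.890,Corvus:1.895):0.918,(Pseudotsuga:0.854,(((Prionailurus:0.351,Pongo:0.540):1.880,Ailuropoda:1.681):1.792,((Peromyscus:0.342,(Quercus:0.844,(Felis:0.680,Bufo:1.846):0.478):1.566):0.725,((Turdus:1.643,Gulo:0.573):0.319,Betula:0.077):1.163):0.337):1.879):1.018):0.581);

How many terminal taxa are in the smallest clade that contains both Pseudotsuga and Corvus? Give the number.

14

The MRCA of Pseudotsuga and Corvus is the node subtending (((Tsuga,Larix),Corvus),(Pseudotsuga,(((Prionailurus,Pongo),Ailuropoda),((Peromyscus,(Quercus,(Felis,Bufo))),((Turdus,Gulo),Betula))))).
That clade contains 14 terminal taxa: Ailuropoda, Betula, Bufo, Corvus, Felis, Gulo, Larix, Peromyscus, Pongo, Prionailurus, Pseudotsuga, Quercus, Tsuga, Turdus.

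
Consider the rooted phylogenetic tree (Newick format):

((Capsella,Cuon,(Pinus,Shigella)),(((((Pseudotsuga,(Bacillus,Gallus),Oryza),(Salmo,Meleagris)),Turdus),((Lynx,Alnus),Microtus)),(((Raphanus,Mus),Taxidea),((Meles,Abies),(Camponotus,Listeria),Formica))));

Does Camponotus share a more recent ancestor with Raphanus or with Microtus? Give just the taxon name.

Raphanus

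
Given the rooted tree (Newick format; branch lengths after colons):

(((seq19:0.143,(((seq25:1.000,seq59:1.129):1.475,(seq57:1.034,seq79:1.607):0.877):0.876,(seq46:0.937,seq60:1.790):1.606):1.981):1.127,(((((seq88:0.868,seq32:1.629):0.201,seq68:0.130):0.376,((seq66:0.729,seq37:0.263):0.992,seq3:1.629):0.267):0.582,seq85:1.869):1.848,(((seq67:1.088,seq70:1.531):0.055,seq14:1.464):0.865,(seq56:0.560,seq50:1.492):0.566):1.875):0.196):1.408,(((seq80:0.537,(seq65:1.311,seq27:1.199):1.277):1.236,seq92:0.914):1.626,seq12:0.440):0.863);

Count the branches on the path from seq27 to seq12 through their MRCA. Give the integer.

5

The MRCA of seq27 and seq12 is the node subtending (((seq80,(seq65,seq27)),seq92),seq12).
From seq27 up to that node: 4 branches. From seq12 up to the same node: 1 branch. Total: 4 + 1 = 5.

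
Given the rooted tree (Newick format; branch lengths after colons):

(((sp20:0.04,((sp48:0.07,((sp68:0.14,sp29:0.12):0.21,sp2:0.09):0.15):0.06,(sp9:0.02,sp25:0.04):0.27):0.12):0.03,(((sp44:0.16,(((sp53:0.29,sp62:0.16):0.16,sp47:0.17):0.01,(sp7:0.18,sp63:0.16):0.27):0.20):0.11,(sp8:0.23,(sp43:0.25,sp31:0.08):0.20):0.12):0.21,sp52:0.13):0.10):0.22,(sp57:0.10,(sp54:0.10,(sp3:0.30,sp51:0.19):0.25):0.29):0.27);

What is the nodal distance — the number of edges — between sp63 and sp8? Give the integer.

The MRCA of sp63 and sp8 is the node subtending ((sp44,(((sp53,sp62),sp47),(sp7,sp63))),(sp8,(sp43,sp31))).
From sp63 up to that node: 4 branches. From sp8 up to the same node: 2 branches. Total: 4 + 2 = 6.

6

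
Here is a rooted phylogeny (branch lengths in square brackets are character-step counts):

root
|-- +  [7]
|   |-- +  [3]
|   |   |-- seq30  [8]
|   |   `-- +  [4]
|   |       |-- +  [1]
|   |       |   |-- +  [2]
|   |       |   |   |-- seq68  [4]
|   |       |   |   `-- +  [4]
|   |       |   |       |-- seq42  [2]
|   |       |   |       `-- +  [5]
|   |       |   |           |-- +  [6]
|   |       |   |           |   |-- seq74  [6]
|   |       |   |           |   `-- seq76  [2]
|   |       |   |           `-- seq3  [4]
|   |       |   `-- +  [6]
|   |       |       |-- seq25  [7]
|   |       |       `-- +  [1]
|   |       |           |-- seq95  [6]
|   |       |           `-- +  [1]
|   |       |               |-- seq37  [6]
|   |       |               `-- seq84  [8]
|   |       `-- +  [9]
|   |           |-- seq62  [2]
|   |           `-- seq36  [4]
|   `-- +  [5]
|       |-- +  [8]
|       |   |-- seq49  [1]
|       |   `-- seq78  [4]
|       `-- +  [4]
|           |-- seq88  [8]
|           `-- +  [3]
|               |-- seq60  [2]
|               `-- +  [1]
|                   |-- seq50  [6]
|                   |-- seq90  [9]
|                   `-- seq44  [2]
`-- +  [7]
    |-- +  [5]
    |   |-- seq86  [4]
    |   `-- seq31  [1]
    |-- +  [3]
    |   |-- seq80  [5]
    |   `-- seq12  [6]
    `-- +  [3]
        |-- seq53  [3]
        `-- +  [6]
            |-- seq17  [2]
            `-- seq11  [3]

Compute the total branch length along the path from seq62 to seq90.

40

The path runs seq62 → … → MRCA → … → seq90; the MRCA is the node subtending ((seq30,(((seq68,(seq42,((seq74,seq76),seq3))),(seq25,(seq95,(seq37,seq84)))),(seq62,seq36))),((seq49,seq78),(seq88,(seq60,(seq50,seq90,seq44))))).
Branch lengths along that path: 2 + 9 + 4 + 3 + 5 + 4 + 3 + 1 + 9 = 40.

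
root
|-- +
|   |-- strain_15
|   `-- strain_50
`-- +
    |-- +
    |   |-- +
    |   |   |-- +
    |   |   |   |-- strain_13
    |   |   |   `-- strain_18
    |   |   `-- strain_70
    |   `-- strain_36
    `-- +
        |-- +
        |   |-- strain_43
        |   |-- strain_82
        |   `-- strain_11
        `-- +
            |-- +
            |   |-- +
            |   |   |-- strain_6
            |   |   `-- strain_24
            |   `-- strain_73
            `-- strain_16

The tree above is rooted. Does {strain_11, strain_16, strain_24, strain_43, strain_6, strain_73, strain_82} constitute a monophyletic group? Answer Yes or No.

The most recent common ancestor of these taxa subtends ((strain_43,strain_82,strain_11),(((strain_6,strain_24),strain_73),strain_16)).
That clade has exactly 7 tips — every listed taxon and nothing else — so the group is monophyletic.

Yes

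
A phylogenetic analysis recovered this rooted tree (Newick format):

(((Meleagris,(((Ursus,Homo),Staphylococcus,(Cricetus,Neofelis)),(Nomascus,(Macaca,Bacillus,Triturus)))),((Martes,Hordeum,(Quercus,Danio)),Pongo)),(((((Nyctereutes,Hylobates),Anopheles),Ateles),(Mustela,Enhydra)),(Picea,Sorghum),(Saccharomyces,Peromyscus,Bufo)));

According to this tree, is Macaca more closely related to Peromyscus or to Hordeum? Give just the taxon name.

Hordeum

The MRCA of Macaca and Hordeum subtends ((Meleagris,(((Ursus,Homo),Staphylococcus,(Cricetus,Neofelis)),(Nomascus,(Macaca,Bacillus,Triturus)))),((Martes,Hordeum,(Quercus,Danio)),Pongo)) (15 taxa).
The MRCA of Macaca and Peromyscus is the root, subtending the entire tree (26 taxa).
The first is nested inside the second, so Macaca shares a more recent common ancestor with Hordeum.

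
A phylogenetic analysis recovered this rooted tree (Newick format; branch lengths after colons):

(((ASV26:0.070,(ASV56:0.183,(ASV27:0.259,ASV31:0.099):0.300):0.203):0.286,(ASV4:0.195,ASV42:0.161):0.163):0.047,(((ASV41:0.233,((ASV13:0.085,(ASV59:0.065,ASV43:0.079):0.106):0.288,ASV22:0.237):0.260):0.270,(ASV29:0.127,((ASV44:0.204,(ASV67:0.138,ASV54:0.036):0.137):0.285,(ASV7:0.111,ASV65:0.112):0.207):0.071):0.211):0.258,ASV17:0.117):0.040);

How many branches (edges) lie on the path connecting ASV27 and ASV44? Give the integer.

The MRCA of ASV27 and ASV44 is the root of the tree.
From ASV27 up to that node: 5 branches. From ASV44 up to the same node: 6 branches. Total: 5 + 6 = 11.

11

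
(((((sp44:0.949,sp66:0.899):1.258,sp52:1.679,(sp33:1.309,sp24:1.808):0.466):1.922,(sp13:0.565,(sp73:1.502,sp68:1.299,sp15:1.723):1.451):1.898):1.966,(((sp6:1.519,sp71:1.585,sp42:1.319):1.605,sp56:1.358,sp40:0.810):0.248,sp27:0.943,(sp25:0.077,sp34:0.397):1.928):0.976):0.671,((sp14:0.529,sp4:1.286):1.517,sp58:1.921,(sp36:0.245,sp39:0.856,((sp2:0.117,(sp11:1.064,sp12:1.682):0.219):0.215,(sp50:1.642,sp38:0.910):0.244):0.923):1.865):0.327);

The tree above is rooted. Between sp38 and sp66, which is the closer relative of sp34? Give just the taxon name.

sp66

The MRCA of sp34 and sp66 subtends ((((sp44,sp66),sp52,(sp33,sp24)),(sp13,(sp73,sp68,sp15))),(((sp6,sp71,sp42),sp56,sp40),sp27,(sp25,sp34))) (17 taxa).
The MRCA of sp34 and sp38 is the root, subtending the entire tree (27 taxa).
The first is nested inside the second, so sp34 shares a more recent common ancestor with sp66.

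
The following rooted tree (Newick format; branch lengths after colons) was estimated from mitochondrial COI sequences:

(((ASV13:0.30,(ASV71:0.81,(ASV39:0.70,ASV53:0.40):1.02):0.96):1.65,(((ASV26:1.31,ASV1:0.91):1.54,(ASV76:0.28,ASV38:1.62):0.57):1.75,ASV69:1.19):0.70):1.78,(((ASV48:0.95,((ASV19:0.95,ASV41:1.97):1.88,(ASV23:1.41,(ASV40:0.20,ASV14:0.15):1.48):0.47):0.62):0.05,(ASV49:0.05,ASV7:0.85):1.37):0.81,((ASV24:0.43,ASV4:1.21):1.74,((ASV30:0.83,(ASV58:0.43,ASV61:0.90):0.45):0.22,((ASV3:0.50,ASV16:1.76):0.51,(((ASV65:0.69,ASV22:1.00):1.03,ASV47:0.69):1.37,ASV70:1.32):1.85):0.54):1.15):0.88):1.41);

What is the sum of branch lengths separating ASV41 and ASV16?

The path runs ASV41 → … → MRCA → … → ASV16; the MRCA is the node subtending (((ASV48,((ASV19,ASV41),(ASV23,(ASV40,ASV14)))),(ASV49,ASV7)),((ASV24,ASV4),((ASV30,(ASV58,ASV61)),((ASV3,ASV16),(((ASV65,ASV22),ASV47),ASV70))))).
Branch lengths along that path: 1.97 + 1.88 + 0.62 + 0.05 + 0.81 + 0.88 + 1.15 + 0.54 + 0.51 + 1.76 = 10.17.

10.17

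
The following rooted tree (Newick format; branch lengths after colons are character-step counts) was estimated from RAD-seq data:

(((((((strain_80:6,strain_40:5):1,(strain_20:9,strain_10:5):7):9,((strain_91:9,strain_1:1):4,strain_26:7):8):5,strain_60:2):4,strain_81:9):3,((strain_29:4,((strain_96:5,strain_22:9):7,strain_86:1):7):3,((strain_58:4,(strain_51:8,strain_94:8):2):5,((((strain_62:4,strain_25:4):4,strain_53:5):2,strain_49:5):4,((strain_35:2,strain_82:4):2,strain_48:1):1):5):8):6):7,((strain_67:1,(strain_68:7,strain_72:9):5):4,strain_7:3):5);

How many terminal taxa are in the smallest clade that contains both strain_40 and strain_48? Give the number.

23

The MRCA of strain_40 and strain_48 is the node subtending ((((((strain_80,strain_40),(strain_20,strain_10)),((strain_91,strain_1),strain_26)),strain_60),strain_81),((strain_29,((strain_96,strain_22),strain_86)),((strain_58,(strain_51,strain_94)),((((strain_62,strain_25),strain_53),strain_49),((strain_35,strain_82),strain_48))))).
That clade contains 23 terminal taxa: strain_1, strain_10, strain_20, strain_22, strain_25, strain_26, strain_29, strain_35, strain_40, strain_48, strain_49, strain_51, strain_53, strain_58, strain_60, strain_62, strain_80, strain_81, strain_82, strain_86, strain_91, strain_94, strain_96.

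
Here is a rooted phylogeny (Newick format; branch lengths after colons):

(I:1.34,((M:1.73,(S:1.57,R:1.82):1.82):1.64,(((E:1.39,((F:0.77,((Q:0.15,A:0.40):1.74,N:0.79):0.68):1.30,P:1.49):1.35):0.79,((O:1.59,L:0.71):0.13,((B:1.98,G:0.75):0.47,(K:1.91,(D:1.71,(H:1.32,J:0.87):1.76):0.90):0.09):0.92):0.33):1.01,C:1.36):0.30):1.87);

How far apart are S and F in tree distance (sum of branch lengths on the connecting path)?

The path runs S → … → MRCA → … → F; the MRCA is the node subtending ((M,(S,R)),(((E,((F,((Q,A),N)),P)),((O,L),((B,G),(K,(D,(H,J)))))),C)).
Branch lengths along that path: 1.57 + 1.82 + 1.64 + 0.30 + 1.01 + 0.79 + 1.35 + 1.30 + 0.77 = 10.55.

10.55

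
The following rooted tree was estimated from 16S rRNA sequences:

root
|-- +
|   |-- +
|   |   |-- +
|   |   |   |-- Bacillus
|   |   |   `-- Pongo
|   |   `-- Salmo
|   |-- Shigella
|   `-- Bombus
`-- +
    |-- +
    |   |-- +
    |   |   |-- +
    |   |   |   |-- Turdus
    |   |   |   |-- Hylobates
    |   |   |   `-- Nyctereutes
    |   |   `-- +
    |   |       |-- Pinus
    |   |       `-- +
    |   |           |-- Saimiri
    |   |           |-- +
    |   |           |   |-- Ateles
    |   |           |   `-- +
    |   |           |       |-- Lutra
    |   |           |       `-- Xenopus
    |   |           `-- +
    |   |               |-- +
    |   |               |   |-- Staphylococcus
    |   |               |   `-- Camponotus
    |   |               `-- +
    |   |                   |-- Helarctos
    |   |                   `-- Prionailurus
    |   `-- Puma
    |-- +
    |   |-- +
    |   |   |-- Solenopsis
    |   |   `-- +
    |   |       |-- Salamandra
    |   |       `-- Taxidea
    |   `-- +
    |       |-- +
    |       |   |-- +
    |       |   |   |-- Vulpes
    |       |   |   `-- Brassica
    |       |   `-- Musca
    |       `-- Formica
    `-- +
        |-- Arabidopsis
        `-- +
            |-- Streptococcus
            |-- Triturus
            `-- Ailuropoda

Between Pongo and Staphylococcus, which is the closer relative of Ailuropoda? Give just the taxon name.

The MRCA of Ailuropoda and Staphylococcus subtends ((((Turdus,Hylobates,Nyctereutes),(Pinus,(Saimiri,(Ateles,(Lutra,Xenopus)),((Staphylococcus,Camponotus),(Helarctos,Prionailurus))))),Puma),((Solenopsis,(Salamandra,Taxidea)),(((Vulpes,Brassica),Musca),Formica)),(Arabidopsis,(Streptococcus,Triturus,Ailuropoda))) (24 taxa).
The MRCA of Ailuropoda and Pongo is the root, subtending the entire tree (29 taxa).
The first is nested inside the second, so Ailuropoda shares a more recent common ancestor with Staphylococcus.

Staphylococcus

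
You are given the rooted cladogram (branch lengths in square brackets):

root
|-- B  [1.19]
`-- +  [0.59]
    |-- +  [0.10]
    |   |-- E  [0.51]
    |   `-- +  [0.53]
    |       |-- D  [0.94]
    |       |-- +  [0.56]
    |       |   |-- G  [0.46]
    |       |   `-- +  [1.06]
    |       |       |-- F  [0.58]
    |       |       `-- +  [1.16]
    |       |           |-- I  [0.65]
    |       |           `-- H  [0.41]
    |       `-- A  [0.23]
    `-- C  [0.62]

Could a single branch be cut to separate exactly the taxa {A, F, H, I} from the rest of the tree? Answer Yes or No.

The MRCA of the listed taxa subtends (D,(G,(F,(I,H))),A).
That clade also contains D, G, which are not in the proposed group, so the group is not monophyletic.

No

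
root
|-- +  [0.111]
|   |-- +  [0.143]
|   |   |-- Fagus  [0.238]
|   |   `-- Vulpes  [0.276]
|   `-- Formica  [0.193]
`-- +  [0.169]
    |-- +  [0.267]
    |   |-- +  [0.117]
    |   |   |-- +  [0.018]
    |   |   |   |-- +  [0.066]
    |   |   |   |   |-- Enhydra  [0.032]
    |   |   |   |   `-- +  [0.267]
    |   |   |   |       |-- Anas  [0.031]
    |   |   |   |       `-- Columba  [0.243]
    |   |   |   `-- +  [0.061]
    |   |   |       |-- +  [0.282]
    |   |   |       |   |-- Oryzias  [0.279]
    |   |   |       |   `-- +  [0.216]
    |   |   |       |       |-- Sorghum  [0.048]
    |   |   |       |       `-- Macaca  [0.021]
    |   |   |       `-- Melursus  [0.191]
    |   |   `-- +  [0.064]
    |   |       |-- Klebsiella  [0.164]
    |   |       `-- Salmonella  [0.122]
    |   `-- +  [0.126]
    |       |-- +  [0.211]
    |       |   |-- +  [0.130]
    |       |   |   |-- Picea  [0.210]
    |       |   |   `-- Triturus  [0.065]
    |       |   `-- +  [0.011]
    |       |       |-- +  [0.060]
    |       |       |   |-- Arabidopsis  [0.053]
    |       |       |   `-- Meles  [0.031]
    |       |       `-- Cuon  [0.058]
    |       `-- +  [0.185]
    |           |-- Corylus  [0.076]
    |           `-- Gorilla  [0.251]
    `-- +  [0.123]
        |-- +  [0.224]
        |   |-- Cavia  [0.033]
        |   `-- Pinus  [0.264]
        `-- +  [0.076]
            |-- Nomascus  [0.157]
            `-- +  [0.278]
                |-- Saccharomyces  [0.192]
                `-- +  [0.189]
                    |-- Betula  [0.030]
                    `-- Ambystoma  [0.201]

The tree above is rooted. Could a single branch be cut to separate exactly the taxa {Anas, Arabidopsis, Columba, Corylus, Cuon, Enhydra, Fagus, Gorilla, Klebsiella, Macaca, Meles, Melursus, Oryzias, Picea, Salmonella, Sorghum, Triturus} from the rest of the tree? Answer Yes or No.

No

The MRCA of the listed taxa is the root, so the smallest clade containing them is the whole tree.
That clade also contains Ambystoma, Betula, Cavia, Formica, Nomascus, Pinus, Saccharomyces, Vulpes, which are not in the proposed group, so the group is not monophyletic.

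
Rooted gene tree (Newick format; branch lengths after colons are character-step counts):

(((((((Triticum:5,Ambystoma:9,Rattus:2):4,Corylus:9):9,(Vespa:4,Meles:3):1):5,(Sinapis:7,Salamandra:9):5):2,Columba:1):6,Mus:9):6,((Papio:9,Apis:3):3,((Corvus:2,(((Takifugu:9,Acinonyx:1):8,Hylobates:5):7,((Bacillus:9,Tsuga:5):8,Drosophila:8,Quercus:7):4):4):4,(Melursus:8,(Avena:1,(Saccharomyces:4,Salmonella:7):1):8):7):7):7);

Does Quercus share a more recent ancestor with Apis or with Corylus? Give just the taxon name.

Apis

The MRCA of Quercus and Apis subtends ((Papio,Apis),((Corvus,(((Takifugu,Acinonyx),Hylobates),((Bacillus,Tsuga),Drosophila,Quercus))),(Melursus,(Avena,(Saccharomyces,Salmonella))))) (14 taxa).
The MRCA of Quercus and Corylus is the root, subtending the entire tree (24 taxa).
The first is nested inside the second, so Quercus shares a more recent common ancestor with Apis.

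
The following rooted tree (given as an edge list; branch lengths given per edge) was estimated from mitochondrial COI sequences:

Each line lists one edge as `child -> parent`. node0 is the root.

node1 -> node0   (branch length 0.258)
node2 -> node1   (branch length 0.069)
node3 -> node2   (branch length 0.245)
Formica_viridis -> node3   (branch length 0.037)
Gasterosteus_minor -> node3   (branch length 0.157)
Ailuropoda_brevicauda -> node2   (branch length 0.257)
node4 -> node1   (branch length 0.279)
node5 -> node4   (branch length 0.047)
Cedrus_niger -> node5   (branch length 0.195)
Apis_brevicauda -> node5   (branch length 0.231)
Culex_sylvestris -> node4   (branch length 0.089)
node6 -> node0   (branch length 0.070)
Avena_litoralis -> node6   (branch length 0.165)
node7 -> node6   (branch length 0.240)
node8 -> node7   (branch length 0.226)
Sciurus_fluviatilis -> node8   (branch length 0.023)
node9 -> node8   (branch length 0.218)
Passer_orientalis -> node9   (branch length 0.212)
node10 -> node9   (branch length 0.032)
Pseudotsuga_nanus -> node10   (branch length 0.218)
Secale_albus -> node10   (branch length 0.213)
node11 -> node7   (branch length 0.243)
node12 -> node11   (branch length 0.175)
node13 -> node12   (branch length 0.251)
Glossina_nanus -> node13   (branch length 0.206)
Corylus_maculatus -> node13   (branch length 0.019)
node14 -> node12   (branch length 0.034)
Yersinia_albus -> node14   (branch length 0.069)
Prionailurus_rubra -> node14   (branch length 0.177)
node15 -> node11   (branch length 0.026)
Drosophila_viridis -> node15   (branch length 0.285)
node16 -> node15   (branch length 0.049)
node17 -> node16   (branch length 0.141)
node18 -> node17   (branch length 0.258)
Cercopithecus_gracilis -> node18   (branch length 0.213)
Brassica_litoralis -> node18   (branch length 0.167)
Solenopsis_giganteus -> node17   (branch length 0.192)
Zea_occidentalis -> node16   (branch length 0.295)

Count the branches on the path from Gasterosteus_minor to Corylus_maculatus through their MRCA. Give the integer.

10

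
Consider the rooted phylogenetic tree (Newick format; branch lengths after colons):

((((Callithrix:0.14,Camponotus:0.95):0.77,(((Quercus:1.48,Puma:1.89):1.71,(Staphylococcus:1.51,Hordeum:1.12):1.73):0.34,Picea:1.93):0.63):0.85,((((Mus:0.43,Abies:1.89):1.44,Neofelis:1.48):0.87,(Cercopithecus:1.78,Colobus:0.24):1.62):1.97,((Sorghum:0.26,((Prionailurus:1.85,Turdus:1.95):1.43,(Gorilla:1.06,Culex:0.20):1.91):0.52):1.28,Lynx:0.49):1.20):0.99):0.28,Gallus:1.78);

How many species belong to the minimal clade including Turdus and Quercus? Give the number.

The MRCA of Turdus and Quercus is the node subtending (((Callithrix,Camponotus),(((Quercus,Puma),(Staphylococcus,Hordeum)),Picea)),((((Mus,Abies),Neofelis),(Cercopithecus,Colobus)),((Sorghum,((Prionailurus,Turdus),(Gorilla,Culex))),Lynx))).
That clade contains 18 terminal taxa: Abies, Callithrix, Camponotus, Cercopithecus, Colobus, Culex, Gorilla, Hordeum, Lynx, Mus, Neofelis, Picea, Prionailurus, Puma, Quercus, Sorghum, Staphylococcus, Turdus.

18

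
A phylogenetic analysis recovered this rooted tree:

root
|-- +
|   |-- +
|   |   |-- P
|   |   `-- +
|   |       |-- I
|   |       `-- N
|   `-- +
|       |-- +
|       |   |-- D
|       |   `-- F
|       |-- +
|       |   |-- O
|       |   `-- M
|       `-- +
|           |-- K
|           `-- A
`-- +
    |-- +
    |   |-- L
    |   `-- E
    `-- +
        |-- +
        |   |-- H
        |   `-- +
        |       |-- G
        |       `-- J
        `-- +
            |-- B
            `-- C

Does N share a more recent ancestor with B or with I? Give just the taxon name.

I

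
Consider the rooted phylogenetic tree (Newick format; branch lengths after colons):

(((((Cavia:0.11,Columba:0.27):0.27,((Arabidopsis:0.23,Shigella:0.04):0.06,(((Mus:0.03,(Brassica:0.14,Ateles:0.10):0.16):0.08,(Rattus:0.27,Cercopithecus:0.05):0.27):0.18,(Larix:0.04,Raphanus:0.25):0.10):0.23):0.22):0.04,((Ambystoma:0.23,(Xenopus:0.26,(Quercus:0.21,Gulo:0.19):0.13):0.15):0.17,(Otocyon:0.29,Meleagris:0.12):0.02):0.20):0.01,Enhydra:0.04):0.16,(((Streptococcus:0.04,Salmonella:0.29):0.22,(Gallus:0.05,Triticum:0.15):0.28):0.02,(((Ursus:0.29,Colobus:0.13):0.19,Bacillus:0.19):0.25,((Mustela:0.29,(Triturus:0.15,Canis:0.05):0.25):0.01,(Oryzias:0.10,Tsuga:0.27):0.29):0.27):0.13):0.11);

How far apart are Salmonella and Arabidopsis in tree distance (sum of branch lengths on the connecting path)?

1.36

The path runs Salmonella → … → MRCA → … → Arabidopsis; the MRCA is the root of the tree.
Branch lengths along that path: 0.29 + 0.22 + 0.02 + 0.11 + 0.16 + 0.01 + 0.04 + 0.22 + 0.06 + 0.23 = 1.36.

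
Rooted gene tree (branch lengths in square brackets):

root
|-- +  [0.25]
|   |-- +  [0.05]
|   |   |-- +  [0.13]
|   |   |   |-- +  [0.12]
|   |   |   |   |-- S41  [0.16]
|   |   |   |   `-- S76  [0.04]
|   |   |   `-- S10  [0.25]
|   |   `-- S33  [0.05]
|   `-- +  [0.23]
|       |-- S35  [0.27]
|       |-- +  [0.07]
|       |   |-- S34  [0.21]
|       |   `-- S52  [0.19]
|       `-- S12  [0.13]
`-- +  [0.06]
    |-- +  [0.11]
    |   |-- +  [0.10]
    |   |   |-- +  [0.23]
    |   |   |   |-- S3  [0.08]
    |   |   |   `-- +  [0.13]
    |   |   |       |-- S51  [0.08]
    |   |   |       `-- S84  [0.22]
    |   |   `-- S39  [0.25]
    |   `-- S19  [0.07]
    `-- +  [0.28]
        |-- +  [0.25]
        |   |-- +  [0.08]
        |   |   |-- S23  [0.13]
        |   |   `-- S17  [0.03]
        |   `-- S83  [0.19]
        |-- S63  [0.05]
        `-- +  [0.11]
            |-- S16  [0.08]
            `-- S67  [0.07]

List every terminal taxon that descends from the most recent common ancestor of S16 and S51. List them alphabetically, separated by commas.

Tracing S16: it sits inside (S16,S67).
Tracing S51: it sits inside (S51,S84).
The smallest clade enclosing both is ((((S3,(S51,S84)),S39),S19),(((S23,S17),S83),S63,(S16,S67))); the answer is its 11 terminal taxa in alphabetical order.

S16, S17, S19, S23, S3, S39, S51, S63, S67, S83, S84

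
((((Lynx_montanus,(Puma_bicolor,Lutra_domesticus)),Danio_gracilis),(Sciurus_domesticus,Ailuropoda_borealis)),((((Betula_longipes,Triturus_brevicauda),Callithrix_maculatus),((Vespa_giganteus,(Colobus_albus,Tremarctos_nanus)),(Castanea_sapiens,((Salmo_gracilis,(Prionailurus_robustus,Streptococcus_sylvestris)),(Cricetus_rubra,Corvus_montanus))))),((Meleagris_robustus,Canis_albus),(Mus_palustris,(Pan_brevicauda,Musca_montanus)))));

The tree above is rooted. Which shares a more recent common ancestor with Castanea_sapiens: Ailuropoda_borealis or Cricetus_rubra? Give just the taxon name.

The MRCA of Castanea_sapiens and Cricetus_rubra subtends (Castanea_sapiens,((Salmo_gracilis,(Prionailurus_robustus,Streptococcus_sylvestris)),(Cricetus_rubra,Corvus_montanus))) (6 taxa).
The MRCA of Castanea_sapiens and Ailuropoda_borealis is the root, subtending the entire tree (23 taxa).
The first is nested inside the second, so Castanea_sapiens shares a more recent common ancestor with Cricetus_rubra.

Cricetus_rubra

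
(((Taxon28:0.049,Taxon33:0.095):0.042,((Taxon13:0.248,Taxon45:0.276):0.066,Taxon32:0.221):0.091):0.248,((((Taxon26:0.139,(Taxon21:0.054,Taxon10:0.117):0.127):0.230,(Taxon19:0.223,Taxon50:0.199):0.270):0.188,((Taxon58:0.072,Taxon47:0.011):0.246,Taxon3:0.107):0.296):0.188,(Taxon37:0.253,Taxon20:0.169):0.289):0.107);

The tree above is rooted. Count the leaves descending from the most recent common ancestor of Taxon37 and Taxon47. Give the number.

10

The MRCA of Taxon37 and Taxon47 is the node subtending ((((Taxon26,(Taxon21,Taxon10)),(Taxon19,Taxon50)),((Taxon58,Taxon47),Taxon3)),(Taxon37,Taxon20)).
That clade contains 10 terminal taxa: Taxon10, Taxon19, Taxon20, Taxon21, Taxon26, Taxon3, Taxon37, Taxon47, Taxon50, Taxon58.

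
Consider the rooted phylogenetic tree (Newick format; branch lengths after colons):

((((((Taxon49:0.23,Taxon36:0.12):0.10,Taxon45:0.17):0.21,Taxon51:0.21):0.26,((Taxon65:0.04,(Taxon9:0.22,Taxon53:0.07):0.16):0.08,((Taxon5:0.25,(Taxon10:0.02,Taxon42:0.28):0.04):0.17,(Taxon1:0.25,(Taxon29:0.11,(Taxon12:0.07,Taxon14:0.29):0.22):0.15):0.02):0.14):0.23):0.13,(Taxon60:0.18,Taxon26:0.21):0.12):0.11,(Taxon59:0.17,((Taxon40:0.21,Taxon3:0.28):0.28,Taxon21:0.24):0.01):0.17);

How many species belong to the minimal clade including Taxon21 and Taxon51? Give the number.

20

The MRCA of Taxon21 and Taxon51 is the root, so the clade is the entire tree.
That clade contains 20 terminal taxa: Taxon1, Taxon10, Taxon12, Taxon14, Taxon21, Taxon26, Taxon29, Taxon3, Taxon36, Taxon40, Taxon42, Taxon45, Taxon49, Taxon5, Taxon51, Taxon53, Taxon59, Taxon60, Taxon65, Taxon9.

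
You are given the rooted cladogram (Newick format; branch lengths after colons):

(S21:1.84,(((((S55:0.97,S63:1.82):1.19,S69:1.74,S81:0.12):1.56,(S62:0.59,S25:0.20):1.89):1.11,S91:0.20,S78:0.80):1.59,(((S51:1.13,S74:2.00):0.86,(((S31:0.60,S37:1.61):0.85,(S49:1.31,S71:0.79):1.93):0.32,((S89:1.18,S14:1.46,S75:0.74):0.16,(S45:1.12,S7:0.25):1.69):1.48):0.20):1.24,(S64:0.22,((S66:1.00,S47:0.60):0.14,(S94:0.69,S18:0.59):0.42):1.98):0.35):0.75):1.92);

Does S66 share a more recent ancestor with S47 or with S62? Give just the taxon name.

S47

The MRCA of S66 and S47 subtends (S66,S47) (2 taxa).
The MRCA of S66 and S62 subtends (((((S55,S63),S69,S81),(S62,S25)),S91,S78),(((S51,S74),(((S31,S37),(S49,S71)),((S89,S14,S75),(S45,S7)))),(S64,((S66,S47),(S94,S18))))) (24 taxa).
The first is nested inside the second, so S66 shares a more recent common ancestor with S47.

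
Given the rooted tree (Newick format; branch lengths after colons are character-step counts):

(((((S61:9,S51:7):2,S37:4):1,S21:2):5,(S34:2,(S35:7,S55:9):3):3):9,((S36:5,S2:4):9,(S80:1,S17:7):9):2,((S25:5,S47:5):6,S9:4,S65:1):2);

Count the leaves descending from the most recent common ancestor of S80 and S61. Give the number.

15

The MRCA of S80 and S61 is the root, so the clade is the entire tree.
That clade contains 15 terminal taxa: S17, S2, S21, S25, S34, S35, S36, S37, S47, S51, S55, S61, S65, S80, S9.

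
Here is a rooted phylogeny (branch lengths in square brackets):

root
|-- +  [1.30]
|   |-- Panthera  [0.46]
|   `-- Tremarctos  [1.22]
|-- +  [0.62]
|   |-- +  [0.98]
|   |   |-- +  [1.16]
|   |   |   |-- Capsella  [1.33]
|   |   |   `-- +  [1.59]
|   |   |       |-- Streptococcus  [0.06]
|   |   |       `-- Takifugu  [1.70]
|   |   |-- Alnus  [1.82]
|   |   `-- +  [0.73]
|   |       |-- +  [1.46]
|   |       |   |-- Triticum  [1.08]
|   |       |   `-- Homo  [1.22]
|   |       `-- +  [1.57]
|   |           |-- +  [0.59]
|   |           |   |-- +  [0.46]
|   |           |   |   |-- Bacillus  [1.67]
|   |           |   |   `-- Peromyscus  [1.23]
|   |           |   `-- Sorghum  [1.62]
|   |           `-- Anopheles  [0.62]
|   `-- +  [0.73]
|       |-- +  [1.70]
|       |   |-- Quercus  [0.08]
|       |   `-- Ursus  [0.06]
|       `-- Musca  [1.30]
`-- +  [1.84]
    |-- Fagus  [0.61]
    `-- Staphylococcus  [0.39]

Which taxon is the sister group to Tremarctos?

Tremarctos attaches to the tree at the node subtending (Panthera,Tremarctos).
The other lineage descending from that same node — the sister group — is the single tip Panthera.

Panthera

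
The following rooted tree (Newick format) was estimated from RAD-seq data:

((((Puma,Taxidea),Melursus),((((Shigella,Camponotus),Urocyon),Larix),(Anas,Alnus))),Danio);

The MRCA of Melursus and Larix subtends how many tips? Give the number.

9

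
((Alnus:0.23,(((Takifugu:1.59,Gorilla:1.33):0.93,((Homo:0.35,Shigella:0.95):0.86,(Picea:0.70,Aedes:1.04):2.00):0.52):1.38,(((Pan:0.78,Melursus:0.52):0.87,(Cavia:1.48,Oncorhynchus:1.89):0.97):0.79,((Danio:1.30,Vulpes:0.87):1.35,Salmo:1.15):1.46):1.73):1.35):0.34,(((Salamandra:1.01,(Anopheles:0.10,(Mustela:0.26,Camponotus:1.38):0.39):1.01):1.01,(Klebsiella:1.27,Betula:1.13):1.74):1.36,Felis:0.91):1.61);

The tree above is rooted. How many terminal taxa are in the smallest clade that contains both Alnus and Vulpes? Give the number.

14

The MRCA of Alnus and Vulpes is the node subtending (Alnus,(((Takifugu,Gorilla),((Homo,Shigella),(Picea,Aedes))),(((Pan,Melursus),(Cavia,Oncorhynchus)),((Danio,Vulpes),Salmo)))).
That clade contains 14 terminal taxa: Aedes, Alnus, Cavia, Danio, Gorilla, Homo, Melursus, Oncorhynchus, Pan, Picea, Salmo, Shigella, Takifugu, Vulpes.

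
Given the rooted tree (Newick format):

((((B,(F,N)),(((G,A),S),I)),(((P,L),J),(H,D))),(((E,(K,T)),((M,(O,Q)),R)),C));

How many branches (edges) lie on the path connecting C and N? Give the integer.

The MRCA of C and N is the root of the tree.
From C up to that node: 2 branches. From N up to the same node: 5 branches. Total: 2 + 5 = 7.

7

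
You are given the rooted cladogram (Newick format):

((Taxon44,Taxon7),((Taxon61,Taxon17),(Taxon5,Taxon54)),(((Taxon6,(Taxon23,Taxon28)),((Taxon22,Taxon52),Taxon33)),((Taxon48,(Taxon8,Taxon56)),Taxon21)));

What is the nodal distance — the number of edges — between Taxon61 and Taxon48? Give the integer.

7

The MRCA of Taxon61 and Taxon48 is the root of the tree.
From Taxon61 up to that node: 3 branches. From Taxon48 up to the same node: 4 branches. Total: 3 + 4 = 7.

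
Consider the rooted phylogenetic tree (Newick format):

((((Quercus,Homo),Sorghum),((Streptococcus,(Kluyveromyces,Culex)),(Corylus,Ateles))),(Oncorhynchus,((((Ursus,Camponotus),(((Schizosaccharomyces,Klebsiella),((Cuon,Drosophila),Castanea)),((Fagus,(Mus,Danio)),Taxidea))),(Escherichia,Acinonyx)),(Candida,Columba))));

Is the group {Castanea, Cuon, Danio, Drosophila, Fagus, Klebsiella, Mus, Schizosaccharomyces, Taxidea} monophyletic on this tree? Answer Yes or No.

Yes

The most recent common ancestor of these taxa subtends (((Schizosaccharomyces,Klebsiella),((Cuon,Drosophila),Castanea)),((Fagus,(Mus,Danio)),Taxidea)).
That clade has exactly 9 tips — every listed taxon and nothing else — so the group is monophyletic.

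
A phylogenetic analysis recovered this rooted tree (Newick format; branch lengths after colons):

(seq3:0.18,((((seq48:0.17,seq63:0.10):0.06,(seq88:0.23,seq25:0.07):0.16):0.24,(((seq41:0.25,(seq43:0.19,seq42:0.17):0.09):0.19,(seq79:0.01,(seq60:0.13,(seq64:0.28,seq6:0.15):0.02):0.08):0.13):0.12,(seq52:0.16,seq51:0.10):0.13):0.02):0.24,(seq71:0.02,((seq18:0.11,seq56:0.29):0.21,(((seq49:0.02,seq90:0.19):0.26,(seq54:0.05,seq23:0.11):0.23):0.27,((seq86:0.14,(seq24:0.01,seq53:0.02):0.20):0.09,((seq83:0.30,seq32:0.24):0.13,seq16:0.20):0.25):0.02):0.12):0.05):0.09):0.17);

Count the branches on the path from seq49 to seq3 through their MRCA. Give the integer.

8

The MRCA of seq49 and seq3 is the root of the tree.
From seq49 up to that node: 7 branches. From seq3 up to the same node: 1 branch. Total: 7 + 1 = 8.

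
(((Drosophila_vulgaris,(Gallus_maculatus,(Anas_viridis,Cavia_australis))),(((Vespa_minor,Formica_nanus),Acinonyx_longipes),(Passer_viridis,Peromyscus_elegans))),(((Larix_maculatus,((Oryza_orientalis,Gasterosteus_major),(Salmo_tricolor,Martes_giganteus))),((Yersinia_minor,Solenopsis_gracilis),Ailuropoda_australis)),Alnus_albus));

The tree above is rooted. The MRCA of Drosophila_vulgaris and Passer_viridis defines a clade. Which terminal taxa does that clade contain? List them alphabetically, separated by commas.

Tracing Drosophila_vulgaris: it sits inside (Drosophila_vulgaris,(Gallus_maculatus,(Anas_viridis,Cavia_australis))).
Tracing Passer_viridis: it sits inside (Passer_viridis,Peromyscus_elegans).
The smallest clade enclosing both is ((Drosophila_vulgaris,(Gallus_maculatus,(Anas_viridis,Cavia_australis))),(((Vespa_minor,Formica_nanus),Acinonyx_longipes),(Passer_viridis,Peromyscus_elegans))); the answer is its 9 terminal taxa in alphabetical order.

Acinonyx_longipes, Anas_viridis, Cavia_australis, Drosophila_vulgaris, Formica_nanus, Gallus_maculatus, Passer_viridis, Peromyscus_elegans, Vespa_minor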